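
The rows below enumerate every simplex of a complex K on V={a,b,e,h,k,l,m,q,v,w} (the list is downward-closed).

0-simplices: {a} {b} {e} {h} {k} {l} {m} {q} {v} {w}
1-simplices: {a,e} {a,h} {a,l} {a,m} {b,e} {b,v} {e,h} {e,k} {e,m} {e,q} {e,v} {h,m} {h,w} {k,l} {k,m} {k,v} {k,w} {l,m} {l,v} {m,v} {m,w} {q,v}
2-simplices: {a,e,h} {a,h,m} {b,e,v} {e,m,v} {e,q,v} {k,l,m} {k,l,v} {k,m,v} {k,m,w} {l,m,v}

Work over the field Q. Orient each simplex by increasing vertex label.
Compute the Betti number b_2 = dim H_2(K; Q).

n_0=10 n_1=22 n_2=10  [Q]
∂1: piv[ae,ah,al,am,be,bv,ek,eq,hw] rk=9  ker:eh,em,ev,hm,kl,km,kv,kw,lm,lv,mv,mw,qv
∂2: piv[aeh,ahm,bev,emv,eqv,klm,klv,kmv,kmw] rk=9  ker:lmv
b_2=(10−9)−0=1

b_2=1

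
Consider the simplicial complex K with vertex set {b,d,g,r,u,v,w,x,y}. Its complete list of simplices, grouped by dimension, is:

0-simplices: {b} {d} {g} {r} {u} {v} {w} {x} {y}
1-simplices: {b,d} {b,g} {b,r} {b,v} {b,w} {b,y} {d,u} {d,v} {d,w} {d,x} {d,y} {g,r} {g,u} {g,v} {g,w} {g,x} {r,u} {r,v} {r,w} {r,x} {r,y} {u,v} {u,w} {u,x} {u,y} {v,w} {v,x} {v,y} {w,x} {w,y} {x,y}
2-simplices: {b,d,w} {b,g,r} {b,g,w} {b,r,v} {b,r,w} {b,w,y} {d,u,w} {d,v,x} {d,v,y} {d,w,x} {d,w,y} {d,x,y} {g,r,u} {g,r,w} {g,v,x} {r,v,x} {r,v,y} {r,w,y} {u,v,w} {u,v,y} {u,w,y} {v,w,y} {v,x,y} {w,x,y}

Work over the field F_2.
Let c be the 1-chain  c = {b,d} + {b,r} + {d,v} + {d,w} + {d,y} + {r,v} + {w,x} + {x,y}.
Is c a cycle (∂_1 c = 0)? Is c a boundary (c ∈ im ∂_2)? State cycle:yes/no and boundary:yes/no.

cycle:yes boundary:yes

n_0=9 n_1=31 n_2=24  [Z2]
∂1: piv[bd,bg,br,bv,bw,by,du,dx] rk=8  ker:dv,dw,dy,gr,gu,gv,gw,gx,ru,rv,rw,rx,ry,uv,uw,ux,uy,vw,vx,vy,wx,wy,xy
∂2: piv[bdw,bgr,bgw,brv,brw,bwy,duw,dvx,dvy,dwx,dwy,dxy,gru,gvx,rvx,rvy,rwy,uvw,uvy,uwy] rk=20  ker:grw,vwy,vxy,wxy
∂1c = 0
c vs im∂2: reduces to 0 ⇒ boundary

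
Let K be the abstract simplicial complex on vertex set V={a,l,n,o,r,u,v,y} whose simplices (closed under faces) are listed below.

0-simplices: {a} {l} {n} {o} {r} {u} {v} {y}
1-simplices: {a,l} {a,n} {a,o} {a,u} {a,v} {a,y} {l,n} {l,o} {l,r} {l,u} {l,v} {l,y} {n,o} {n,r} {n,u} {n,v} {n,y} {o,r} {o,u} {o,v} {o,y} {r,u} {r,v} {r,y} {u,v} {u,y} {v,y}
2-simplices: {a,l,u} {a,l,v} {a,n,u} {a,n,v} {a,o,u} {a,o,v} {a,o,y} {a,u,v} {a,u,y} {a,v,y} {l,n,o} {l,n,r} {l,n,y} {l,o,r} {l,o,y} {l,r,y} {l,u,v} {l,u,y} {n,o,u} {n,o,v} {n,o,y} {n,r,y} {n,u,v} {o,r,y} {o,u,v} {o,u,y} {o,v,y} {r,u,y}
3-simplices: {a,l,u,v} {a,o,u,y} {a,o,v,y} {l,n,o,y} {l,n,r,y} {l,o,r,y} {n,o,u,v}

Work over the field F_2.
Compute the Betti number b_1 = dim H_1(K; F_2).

b_1=1

n_0=8 n_1=27 n_2=28 n_3=7  [Z2]
∂1: piv[al,an,ao,au,av,ay,lr] rk=7  ker:ln,lo,lu,lv,ly,no,nr,nu,nv,ny,or,ou,ov,oy,ru,rv,ry,uv,uy,vy
∂2: piv[alu,alv,anu,anv,aou,aov,aoy,auv,auy,avy,lno,lnr,lny,lor,loy,lry,luy,nou,ruy] rk=19  ker:luv,nov,noy,nry,nuv,ory,ouv,ouy,ovy
∂3: piv[aluv,aouy,aovy,lnoy,lnry,lory,nouv] rk=7
b_1=(27−7)−19=1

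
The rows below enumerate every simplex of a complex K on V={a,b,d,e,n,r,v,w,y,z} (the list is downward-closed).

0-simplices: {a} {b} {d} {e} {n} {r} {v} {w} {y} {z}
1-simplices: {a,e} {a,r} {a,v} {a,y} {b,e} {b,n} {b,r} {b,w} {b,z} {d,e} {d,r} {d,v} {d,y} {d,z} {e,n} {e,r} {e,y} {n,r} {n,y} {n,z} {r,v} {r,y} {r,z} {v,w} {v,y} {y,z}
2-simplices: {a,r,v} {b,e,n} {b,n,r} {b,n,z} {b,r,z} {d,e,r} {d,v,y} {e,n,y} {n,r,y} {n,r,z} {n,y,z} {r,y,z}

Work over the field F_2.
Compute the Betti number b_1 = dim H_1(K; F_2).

n_0=10 n_1=26 n_2=12  [Z2]
∂1: piv[ae,ar,av,ay,be,bn,bw,bz,de] rk=9  ker:br,dr,dv,dy,dz,en,er,ey,nr,ny,nz,rv,ry,rz,vw,vy,yz
∂2: piv[arv,ben,bnr,bnz,brz,der,dvy,eny,nry,nyz] rk=10  ker:nrz,ryz
b_1=(26−9)−10=7

b_1=7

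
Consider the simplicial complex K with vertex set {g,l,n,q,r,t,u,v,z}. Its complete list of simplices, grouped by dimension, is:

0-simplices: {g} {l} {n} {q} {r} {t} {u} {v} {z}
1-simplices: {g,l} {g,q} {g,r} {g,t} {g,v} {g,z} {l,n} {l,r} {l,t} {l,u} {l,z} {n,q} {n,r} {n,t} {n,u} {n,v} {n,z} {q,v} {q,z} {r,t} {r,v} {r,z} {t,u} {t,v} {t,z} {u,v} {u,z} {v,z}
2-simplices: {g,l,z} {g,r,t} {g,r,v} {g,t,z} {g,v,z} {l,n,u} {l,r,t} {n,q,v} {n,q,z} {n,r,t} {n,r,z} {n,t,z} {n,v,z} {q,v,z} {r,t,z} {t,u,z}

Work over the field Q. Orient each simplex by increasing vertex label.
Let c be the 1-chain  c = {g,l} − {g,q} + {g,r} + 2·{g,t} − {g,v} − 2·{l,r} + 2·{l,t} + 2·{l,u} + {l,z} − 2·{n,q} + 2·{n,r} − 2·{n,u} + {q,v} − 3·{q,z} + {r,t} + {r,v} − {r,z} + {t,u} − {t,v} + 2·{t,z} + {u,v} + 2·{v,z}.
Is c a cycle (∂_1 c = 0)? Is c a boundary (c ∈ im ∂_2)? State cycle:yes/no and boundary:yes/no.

cycle:no boundary:no

n_0=9 n_1=28 n_2=16  [Q]
∂1: piv[gl,gq,gr,gt,gv,gz,ln,lu] rk=8  ker:lr,lt,lz,nq,nr,nt,nu,nv,nz,qv,qz,rt,rv,rz,tu,tv,tz,uv,uz,vz
∂2: piv[glz,grt,grv,gtz,gvz,lnu,lrt,nqv,nqz,nrt,nrz,ntz,nvz,tuz] rk=14  ker:qvz,rtz
∂1c = −2·{g} − 2·{l} + 2·{n} − {q} + 3·{t} − {v} + {z}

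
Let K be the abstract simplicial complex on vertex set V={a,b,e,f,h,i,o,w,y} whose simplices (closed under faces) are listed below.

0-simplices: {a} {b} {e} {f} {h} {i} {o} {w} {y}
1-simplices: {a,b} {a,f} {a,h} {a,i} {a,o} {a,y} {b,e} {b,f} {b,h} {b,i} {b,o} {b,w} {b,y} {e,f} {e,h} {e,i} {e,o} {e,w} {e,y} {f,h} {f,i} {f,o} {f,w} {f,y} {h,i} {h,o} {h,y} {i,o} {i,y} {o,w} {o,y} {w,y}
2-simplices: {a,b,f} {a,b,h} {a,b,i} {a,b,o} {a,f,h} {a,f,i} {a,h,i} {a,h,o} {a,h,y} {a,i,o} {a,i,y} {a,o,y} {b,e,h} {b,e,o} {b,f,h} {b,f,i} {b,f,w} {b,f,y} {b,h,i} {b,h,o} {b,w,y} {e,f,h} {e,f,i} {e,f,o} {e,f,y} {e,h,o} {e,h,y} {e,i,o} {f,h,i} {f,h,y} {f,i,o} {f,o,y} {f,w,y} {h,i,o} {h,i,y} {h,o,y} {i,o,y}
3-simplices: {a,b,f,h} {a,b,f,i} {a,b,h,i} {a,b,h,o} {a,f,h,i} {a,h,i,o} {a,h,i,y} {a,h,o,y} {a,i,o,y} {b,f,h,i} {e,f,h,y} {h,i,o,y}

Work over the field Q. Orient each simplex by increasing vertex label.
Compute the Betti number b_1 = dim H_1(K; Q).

b_1=2

n_0=9 n_1=32 n_2=37 n_3=12  [Q]
∂1: piv[ab,af,ah,ai,ao,ay,be,bw] rk=8  ker:bf,bh,bi,bo,by,ef,eh,ei,eo,ew,ey,fh,fi,fo,fw,fy,hi,ho,hy,io,iy,ow,oy,wy
∂2: piv[abf,abh,abi,abo,afh,afi,ahi,aho,ahy,aio,aiy,aoy,beh,beo,bfw,bfy,bwy,efh,efi,efo,efy,ehy] rk=22  ker:bfh,bfi,bhi,bho,eho,eio,fhi,fhy,fio,foy,fwy,hio,hiy,hoy,ioy
∂3: piv[abfh,abfi,abhi,abho,afhi,ahio,ahiy,ahoy,aioy,efhy] rk=10  ker:bfhi,hioy
b_1=(32−8)−22=2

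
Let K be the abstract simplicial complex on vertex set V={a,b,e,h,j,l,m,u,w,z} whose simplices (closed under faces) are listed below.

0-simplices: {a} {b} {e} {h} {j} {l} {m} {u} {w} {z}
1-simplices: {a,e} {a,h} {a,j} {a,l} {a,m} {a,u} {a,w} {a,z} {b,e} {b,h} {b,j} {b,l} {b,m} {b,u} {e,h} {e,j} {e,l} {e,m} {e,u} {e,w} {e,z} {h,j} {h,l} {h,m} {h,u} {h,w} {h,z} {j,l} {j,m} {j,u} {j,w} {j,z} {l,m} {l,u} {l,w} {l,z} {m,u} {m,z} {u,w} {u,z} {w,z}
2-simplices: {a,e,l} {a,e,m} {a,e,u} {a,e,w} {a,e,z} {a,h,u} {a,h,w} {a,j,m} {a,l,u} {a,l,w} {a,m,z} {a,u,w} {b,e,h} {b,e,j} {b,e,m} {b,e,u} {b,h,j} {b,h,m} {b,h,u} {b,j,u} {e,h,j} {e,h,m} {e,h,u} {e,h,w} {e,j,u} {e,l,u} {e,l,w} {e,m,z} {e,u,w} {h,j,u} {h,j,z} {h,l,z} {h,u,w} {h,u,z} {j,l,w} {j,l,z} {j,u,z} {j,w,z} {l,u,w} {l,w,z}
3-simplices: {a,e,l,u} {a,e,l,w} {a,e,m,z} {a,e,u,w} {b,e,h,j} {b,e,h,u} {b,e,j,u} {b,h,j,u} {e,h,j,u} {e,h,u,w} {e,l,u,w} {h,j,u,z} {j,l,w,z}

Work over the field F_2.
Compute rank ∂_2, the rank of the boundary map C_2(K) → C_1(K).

rank∂_2=26

n_0=10 n_1=41 n_2=40 n_3=13  [Z2]
∂1: piv[ae,ah,aj,al,am,au,aw,az,be] rk=9  ker:bh,bj,bl,bm,bu,eh,ej,el,em,eu,ew,ez,hj,hl,hm,hu,hw,hz,jl,jm,ju,jw,jz,lm,lu,lw,lz,mu,mz,uw,uz,wz
∂2: piv[ael,aem,aeu,aew,aez,ahu,ahw,ajm,alu,alw,amz,auw,beh,bej,bem,beu,bhj,bhm,bhu,bju,hjz,hlz,huz,jlw,jlz,jwz] rk=26  ker:ehj,ehm,ehu,ehw,eju,elu,elw,emz,euw,hju,huw,juz,luw,lwz
∂3: piv[aelu,aelw,aemz,aeuw,behj,behu,beju,bhju,ehuw,eluw,hjuz,jlwz] rk=12  ker:ehju
rk∂_2=26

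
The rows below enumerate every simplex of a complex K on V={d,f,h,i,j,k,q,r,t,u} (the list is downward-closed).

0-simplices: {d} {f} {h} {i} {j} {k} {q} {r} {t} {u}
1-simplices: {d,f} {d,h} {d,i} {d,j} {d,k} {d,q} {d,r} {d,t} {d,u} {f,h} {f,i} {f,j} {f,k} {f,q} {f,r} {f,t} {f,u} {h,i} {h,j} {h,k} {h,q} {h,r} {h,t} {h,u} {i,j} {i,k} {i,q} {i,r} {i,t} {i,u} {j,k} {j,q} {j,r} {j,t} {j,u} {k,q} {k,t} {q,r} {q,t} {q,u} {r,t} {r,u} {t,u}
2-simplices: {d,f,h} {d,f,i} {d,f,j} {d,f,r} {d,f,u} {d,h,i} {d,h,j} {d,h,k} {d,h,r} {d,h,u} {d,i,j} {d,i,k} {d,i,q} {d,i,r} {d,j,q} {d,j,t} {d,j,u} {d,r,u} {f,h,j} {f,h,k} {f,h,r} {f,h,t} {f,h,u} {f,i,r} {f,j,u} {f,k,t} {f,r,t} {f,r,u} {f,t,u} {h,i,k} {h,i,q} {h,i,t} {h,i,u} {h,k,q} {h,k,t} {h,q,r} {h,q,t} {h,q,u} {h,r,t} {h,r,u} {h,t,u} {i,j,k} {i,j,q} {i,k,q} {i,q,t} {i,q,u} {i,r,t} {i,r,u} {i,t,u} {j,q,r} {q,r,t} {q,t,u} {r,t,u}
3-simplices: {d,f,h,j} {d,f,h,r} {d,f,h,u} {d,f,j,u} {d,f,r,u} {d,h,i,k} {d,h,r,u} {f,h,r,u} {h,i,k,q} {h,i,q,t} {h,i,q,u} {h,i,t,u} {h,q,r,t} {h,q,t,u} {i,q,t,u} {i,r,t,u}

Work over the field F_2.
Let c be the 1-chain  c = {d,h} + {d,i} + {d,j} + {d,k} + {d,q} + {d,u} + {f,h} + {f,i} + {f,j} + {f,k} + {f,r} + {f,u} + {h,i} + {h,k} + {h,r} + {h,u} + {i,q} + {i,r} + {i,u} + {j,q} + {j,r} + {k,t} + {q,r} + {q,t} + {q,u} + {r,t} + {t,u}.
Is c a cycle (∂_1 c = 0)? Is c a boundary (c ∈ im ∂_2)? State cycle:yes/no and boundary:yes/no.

cycle:yes boundary:yes

n_0=10 n_1=43 n_2=53 n_3=16  [Z2]
∂1: piv[df,dh,di,dj,dk,dq,dr,dt,du] rk=9  ker:fh,fi,fj,fk,fq,fr,ft,fu,hi,hj,hk,hq,hr,ht,hu,ij,ik,iq,ir,it,iu,jk,jq,jr,jt,ju,kq,kt,qr,qt,qu,rt,ru,tu
∂2: piv[dfh,dfi,dfj,dfr,dfu,dhi,dhj,dhk,dhr,dhu,dij,dik,diq,dir,djq,djt,dju,dru,fhk,fht,fkt,frt,ftu,hiq,hit,hiu,hkq,hqr,hqt,hqu,ijk,jqr] rk=32  ker:fhj,fhr,fhu,fir,fju,fru,hik,hkt,hrt,hru,htu,ijq,ikq,iqt,iqu,irt,iru,itu,qrt,qtu,rtu
∂3: piv[dfhj,dfhr,dfhu,dfju,dfru,dhik,dhru,hikq,hiqt,hiqu,hitu,hqrt,hqtu,irtu] rk=14  ker:fhru,iqtu
∂1c = 0
c vs im∂2: reduces to 0 ⇒ boundary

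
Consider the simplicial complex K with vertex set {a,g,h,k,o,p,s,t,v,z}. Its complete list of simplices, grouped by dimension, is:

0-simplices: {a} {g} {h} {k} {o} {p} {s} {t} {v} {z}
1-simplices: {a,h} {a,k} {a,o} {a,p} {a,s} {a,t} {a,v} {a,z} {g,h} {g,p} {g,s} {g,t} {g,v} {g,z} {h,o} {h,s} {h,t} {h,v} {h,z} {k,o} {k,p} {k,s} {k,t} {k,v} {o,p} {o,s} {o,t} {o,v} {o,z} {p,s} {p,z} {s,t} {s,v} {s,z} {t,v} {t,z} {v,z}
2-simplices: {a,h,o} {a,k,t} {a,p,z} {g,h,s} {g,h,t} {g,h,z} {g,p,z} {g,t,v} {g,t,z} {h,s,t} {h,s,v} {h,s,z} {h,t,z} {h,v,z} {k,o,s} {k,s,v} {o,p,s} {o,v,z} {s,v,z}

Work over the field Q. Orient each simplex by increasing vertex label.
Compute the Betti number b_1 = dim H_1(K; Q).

n_0=10 n_1=37 n_2=19  [Q]
∂1: piv[ah,ak,ao,ap,as,at,av,az,gh] rk=9  ker:gp,gs,gt,gv,gz,ho,hs,ht,hv,hz,ko,kp,ks,kt,kv,op,os,ot,ov,oz,ps,pz,st,sv,sz,tv,tz,vz
∂2: piv[aho,akt,apz,ghs,ght,ghz,gpz,gtv,gtz,hst,hsv,hsz,hvz,kos,ksv,ops,ovz] rk=17  ker:htz,svz
b_1=(37−9)−17=11

b_1=11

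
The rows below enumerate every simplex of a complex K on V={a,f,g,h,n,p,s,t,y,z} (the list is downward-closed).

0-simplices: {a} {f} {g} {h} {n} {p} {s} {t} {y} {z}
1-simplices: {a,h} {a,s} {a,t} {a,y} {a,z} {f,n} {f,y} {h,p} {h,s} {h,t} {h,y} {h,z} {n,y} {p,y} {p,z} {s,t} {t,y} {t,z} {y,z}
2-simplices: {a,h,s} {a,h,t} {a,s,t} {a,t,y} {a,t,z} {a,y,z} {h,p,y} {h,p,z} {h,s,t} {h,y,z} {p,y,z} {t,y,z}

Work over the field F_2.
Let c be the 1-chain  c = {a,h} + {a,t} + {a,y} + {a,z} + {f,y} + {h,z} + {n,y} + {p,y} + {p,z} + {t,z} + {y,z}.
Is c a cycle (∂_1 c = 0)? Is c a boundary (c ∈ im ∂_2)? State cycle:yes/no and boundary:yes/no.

n_0=10 n_1=19 n_2=12  [Z2]
∂1: piv[ah,as,at,ay,az,fn,fy,hp] rk=8  ker:hs,ht,hy,hz,ny,py,pz,st,ty,tz,yz
∂2: piv[ahs,aht,ast,aty,atz,ayz,hpy,hpz,hyz] rk=9  ker:hst,pyz,tyz
∂1c = {f} + {n} + {y} + {z}

cycle:no boundary:no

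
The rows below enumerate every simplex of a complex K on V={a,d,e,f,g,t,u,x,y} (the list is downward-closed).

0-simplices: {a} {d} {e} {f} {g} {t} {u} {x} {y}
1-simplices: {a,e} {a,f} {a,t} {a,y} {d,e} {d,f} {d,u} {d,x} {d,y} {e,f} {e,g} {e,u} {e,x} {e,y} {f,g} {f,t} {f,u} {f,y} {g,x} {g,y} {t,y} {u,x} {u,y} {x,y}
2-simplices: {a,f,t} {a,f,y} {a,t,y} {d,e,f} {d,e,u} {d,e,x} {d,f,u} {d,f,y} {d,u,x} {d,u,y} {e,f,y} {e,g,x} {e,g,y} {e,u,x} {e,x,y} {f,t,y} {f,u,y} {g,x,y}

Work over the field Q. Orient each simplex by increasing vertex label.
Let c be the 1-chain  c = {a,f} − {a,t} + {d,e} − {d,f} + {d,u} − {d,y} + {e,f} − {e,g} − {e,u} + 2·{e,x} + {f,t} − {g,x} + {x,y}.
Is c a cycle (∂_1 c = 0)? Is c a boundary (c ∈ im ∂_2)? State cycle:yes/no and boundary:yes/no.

cycle:yes boundary:yes

n_0=9 n_1=24 n_2=18  [Q]
∂1: piv[ae,af,at,ay,de,du,dx,eg] rk=8  ker:df,dy,ef,eu,ex,ey,fg,ft,fu,fy,gx,gy,ty,ux,uy,xy
∂2: piv[aft,afy,aty,def,deu,dex,dfu,dfy,dux,duy,efy,egx,egy,exy] rk=14  ker:eux,fty,fuy,gxy
∂1c = 0
c vs im∂2: reduces to 0 ⇒ boundary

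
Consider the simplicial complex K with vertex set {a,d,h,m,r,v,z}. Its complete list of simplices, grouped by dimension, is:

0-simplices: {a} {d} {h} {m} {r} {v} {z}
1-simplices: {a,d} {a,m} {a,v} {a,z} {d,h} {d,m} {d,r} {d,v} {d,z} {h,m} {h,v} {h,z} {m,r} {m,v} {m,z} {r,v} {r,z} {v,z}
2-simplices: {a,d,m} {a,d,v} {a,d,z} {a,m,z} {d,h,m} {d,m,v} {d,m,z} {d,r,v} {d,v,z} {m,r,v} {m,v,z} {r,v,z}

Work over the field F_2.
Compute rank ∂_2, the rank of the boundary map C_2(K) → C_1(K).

rank∂_2=10

n_0=7 n_1=18 n_2=12  [Z2]
∂1: piv[ad,am,av,az,dh,dr] rk=6  ker:dm,dv,dz,hm,hv,hz,mr,mv,mz,rv,rz,vz
∂2: piv[adm,adv,adz,amz,dhm,dmv,drv,dvz,mrv,rvz] rk=10  ker:dmz,mvz
rk∂_2=10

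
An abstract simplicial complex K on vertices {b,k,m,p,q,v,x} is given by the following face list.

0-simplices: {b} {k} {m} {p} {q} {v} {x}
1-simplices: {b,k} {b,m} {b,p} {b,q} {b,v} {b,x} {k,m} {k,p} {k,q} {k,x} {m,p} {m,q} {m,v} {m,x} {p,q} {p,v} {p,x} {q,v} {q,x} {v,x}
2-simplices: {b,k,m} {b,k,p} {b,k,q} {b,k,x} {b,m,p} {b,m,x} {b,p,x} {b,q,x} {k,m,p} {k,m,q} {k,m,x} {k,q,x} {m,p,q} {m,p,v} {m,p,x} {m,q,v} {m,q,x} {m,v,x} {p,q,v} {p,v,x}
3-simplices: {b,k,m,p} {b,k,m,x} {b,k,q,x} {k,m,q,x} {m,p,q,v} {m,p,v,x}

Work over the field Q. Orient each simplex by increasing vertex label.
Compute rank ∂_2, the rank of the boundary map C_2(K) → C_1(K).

n_0=7 n_1=20 n_2=20 n_3=6  [Q]
∂1: piv[bk,bm,bp,bq,bv,bx] rk=6  ker:km,kp,kq,kx,mp,mq,mv,mx,pq,pv,px,qv,qx,vx
∂2: piv[bkm,bkp,bkq,bkx,bmp,bmx,bpx,bqx,kmq,mpq,mpv,mqv,mvx] rk=13  ker:kmp,kmx,kqx,mpx,mqx,pqv,pvx
∂3: piv[bkmp,bkmx,bkqx,kmqx,mpqv,mpvx] rk=6
rk∂_2=13

rank∂_2=13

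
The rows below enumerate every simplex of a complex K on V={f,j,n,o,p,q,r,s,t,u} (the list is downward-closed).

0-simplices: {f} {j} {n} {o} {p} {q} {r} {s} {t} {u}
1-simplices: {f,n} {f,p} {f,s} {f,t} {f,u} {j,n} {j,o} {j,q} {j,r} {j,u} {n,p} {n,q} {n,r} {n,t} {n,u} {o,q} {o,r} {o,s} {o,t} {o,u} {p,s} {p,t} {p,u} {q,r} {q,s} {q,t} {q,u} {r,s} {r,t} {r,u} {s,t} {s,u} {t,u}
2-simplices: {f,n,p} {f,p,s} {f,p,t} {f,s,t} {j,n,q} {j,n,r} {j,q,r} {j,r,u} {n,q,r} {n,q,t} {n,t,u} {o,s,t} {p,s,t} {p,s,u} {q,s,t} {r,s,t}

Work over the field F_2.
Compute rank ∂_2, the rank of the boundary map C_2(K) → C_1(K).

n_0=10 n_1=33 n_2=16  [Z2]
∂1: piv[fn,fp,fs,ft,fu,jn,jo,jq,jr] rk=9  ker:ju,np,nq,nr,nt,nu,oq,or,os,ot,ou,ps,pt,pu,qr,qs,qt,qu,rs,rt,ru,st,su,tu
∂2: piv[fnp,fps,fpt,fst,jnq,jnr,jqr,jru,nqt,ntu,ost,psu,qst,rst] rk=14  ker:nqr,pst
rk∂_2=14

rank∂_2=14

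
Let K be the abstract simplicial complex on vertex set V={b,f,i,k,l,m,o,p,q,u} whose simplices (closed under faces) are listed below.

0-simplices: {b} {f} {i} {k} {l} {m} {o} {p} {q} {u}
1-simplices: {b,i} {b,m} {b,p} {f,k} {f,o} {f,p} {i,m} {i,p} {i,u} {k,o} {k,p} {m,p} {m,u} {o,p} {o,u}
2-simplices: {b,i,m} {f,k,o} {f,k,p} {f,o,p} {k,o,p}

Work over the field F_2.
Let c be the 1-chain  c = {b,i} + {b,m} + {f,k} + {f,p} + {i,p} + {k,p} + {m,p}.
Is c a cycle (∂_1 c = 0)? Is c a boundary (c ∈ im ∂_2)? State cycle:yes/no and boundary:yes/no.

cycle:yes boundary:no

n_0=10 n_1=15 n_2=5  [Z2]
∂1: piv[bi,bm,bp,fk,fo,fp,iu] rk=7  ker:im,ip,ko,kp,mp,mu,op,ou
∂2: piv[bim,fko,fkp,fop] rk=4  ker:kop
∂1c = 0
c vs im∂2: residual ≠ 0 ⇒ not boundary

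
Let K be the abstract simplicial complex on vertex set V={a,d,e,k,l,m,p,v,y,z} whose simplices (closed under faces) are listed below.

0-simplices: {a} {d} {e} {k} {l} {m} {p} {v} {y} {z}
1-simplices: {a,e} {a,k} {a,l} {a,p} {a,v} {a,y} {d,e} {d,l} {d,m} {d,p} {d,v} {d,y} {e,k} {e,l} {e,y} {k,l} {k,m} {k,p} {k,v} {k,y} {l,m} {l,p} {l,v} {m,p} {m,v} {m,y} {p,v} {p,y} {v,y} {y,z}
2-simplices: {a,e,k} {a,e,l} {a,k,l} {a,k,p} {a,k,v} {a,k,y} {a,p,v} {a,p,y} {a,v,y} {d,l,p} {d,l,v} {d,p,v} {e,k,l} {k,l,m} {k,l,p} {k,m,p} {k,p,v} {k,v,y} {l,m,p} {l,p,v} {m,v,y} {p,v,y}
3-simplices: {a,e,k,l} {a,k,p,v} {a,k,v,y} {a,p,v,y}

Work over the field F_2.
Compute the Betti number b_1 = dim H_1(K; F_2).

n_0=10 n_1=30 n_2=22 n_3=4  [Z2]
∂1: piv[ae,ak,al,ap,av,ay,de,dm,yz] rk=9  ker:dl,dp,dv,dy,ek,el,ey,kl,km,kp,kv,ky,lm,lp,lv,mp,mv,my,pv,py,vy
∂2: piv[aek,ael,akl,akp,akv,aky,apv,apy,avy,dlp,dlv,dpv,klm,klp,kmp,mvy] rk=16  ker:ekl,kpv,kvy,lmp,lpv,pvy
∂3: piv[aekl,akpv,akvy,apvy] rk=4
b_1=(30−9)−16=5

b_1=5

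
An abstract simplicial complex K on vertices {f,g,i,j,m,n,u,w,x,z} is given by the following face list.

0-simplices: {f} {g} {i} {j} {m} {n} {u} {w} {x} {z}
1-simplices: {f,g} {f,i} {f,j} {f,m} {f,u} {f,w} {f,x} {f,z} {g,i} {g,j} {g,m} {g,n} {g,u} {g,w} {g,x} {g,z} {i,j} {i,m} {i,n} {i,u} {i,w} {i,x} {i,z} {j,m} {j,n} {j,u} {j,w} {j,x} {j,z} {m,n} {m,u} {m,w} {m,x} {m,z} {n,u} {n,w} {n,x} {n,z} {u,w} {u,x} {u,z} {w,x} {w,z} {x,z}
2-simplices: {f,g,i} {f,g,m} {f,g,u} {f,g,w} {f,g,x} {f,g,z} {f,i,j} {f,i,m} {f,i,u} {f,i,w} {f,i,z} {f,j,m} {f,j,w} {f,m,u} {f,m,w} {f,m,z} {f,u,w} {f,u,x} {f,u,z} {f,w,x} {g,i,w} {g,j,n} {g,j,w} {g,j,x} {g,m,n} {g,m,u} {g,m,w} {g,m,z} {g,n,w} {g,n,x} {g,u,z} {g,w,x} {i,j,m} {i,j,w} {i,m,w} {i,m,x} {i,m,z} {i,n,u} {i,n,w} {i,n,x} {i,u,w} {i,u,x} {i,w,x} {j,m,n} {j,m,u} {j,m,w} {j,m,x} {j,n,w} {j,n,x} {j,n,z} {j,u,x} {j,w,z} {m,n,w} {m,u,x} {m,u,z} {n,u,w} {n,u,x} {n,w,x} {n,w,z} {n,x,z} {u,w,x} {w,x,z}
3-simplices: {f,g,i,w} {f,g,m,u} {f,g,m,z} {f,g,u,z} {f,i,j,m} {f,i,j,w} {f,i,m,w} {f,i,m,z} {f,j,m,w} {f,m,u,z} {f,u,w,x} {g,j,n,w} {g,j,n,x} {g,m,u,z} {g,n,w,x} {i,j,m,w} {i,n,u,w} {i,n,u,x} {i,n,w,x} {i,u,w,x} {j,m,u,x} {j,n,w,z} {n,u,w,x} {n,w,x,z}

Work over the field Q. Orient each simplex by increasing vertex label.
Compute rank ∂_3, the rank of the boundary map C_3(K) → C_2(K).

rank∂_3=21

n_0=10 n_1=44 n_2=62 n_3=24  [Q]
∂1: piv[fg,fi,fj,fm,fu,fw,fx,fz,gn] rk=9  ker:gi,gj,gm,gu,gw,gx,gz,ij,im,in,iu,iw,ix,iz,jm,jn,ju,jw,jx,jz,mn,mu,mw,mx,mz,nu,nw,nx,nz,uw,ux,uz,wx,wz,xz
∂2: piv[fgi,fgm,fgu,fgw,fgx,fgz,fij,fim,fiu,fiw,fiz,fjm,fjw,fmu,fmw,fmz,fuw,fux,fuz,fwx,gjn,gjw,gjx,gmn,gnw,gnx,imx,inu,inw,inx,jmu,jnz,jwz,nxz] rk=34  ker:giw,gmu,gmw,gmz,guz,gwx,ijm,ijw,imw,imz,iuw,iux,iwx,jmn,jmw,jmx,jnw,jnx,jux,mnw,mux,muz,nuw,nux,nwx,nwz,uwx,wxz
∂3: piv[fgiw,fgmu,fgmz,fguz,fijm,fijw,fimw,fimz,fjmw,fmuz,fuwx,gjnw,gjnx,gnwx,inuw,inux,inwx,iuwx,jmux,jnwz,nwxz] rk=21  ker:gmuz,ijmw,nuwx
rk∂_3=21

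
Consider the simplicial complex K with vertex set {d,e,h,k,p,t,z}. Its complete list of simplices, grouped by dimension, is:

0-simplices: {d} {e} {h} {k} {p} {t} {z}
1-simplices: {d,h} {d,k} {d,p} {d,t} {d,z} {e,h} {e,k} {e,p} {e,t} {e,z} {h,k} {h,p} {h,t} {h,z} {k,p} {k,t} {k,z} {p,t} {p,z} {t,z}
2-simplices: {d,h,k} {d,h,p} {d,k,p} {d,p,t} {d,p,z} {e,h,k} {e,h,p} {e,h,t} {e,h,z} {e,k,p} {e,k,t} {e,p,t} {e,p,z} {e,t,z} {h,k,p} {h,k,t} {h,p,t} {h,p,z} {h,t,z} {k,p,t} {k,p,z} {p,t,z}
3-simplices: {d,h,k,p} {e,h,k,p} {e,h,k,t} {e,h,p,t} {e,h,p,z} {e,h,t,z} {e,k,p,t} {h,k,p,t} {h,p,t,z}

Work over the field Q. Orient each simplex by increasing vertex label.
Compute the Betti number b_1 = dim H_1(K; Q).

b_1=0

n_0=7 n_1=20 n_2=22 n_3=9  [Q]
∂1: piv[dh,dk,dp,dt,dz,eh] rk=6  ker:ek,ep,et,ez,hk,hp,ht,hz,kp,kt,kz,pt,pz,tz
∂2: piv[dhk,dhp,dkp,dpt,dpz,ehk,ehp,eht,ehz,ekt,ept,epz,etz,kpz] rk=14  ker:ekp,hkp,hkt,hpt,hpz,htz,kpt,ptz
∂3: piv[dhkp,ehkp,ehkt,ehpt,ehpz,ehtz,ekpt,hptz] rk=8  ker:hkpt
b_1=(20−6)−14=0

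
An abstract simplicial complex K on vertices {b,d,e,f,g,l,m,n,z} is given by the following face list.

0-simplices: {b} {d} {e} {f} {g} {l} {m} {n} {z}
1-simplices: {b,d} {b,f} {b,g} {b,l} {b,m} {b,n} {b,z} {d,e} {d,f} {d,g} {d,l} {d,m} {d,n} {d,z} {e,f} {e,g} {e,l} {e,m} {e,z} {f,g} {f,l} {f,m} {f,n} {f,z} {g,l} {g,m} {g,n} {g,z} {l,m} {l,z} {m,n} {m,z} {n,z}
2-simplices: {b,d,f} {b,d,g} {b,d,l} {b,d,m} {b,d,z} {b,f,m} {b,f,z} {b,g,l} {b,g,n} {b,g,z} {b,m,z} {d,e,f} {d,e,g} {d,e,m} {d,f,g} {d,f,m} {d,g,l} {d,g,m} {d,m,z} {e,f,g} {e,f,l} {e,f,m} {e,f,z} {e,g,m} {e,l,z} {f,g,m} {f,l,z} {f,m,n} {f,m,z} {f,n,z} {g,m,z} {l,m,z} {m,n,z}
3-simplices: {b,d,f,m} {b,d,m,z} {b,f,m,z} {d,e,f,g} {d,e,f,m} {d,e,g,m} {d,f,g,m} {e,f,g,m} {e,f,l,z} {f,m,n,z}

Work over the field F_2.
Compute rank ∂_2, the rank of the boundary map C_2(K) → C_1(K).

rank∂_2=22

n_0=9 n_1=33 n_2=33 n_3=10  [Z2]
∂1: piv[bd,bf,bg,bl,bm,bn,bz,de] rk=8  ker:df,dg,dl,dm,dn,dz,ef,eg,el,em,ez,fg,fl,fm,fn,fz,gl,gm,gn,gz,lm,lz,mn,mz,nz
∂2: piv[bdf,bdg,bdl,bdm,bdz,bfm,bfz,bgl,bgn,bgz,bmz,def,deg,dem,dfg,dgm,efl,efz,elz,fmn,fnz,lmz] rk=22  ker:dfm,dgl,dmz,efg,efm,egm,fgm,flz,fmz,gmz,mnz
∂3: piv[bdfm,bdmz,bfmz,defg,defm,degm,dfgm,eflz,fmnz] rk=9  ker:efgm
rk∂_2=22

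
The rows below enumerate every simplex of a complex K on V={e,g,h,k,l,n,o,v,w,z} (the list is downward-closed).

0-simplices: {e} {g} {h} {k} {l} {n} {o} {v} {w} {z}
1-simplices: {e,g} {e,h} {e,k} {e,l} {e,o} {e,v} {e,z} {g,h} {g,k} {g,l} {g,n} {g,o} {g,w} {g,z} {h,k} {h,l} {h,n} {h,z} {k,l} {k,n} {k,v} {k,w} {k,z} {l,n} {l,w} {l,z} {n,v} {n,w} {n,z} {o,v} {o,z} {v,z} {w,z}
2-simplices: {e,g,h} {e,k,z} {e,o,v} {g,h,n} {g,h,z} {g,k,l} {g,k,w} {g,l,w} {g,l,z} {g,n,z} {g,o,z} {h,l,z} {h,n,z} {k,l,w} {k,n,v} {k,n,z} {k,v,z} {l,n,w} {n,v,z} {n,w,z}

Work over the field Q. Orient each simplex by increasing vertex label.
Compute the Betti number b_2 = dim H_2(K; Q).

n_0=10 n_1=33 n_2=20  [Q]
∂1: piv[eg,eh,ek,el,eo,ev,ez,gn,gw] rk=9  ker:gh,gk,gl,go,gz,hk,hl,hn,hz,kl,kn,kv,kw,kz,ln,lw,lz,nv,nw,nz,ov,oz,vz,wz
∂2: piv[egh,ekz,eov,ghn,ghz,gkl,gkw,glw,glz,gnz,goz,hlz,knv,knz,kvz,lnw,nwz] rk=17  ker:hnz,klw,nvz
b_2=(20−17)−0=3

b_2=3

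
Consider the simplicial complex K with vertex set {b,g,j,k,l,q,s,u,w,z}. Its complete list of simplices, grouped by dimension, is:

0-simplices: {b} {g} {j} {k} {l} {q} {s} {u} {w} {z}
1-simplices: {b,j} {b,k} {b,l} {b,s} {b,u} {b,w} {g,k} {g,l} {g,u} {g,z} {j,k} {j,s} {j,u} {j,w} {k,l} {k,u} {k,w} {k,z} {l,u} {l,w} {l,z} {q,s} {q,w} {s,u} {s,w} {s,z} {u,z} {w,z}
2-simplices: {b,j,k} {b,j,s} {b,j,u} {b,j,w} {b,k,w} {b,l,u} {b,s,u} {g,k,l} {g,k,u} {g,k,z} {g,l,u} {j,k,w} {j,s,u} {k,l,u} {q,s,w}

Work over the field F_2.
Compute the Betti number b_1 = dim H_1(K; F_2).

b_1=7

n_0=10 n_1=28 n_2=15  [Z2]
∂1: piv[bj,bk,bl,bs,bu,bw,gk,gz,qs] rk=9  ker:gl,gu,jk,js,ju,jw,kl,ku,kw,kz,lu,lw,lz,qw,su,sw,sz,uz,wz
∂2: piv[bjk,bjs,bju,bjw,bkw,blu,bsu,gkl,gku,gkz,glu,qsw] rk=12  ker:jkw,jsu,klu
b_1=(28−9)−12=7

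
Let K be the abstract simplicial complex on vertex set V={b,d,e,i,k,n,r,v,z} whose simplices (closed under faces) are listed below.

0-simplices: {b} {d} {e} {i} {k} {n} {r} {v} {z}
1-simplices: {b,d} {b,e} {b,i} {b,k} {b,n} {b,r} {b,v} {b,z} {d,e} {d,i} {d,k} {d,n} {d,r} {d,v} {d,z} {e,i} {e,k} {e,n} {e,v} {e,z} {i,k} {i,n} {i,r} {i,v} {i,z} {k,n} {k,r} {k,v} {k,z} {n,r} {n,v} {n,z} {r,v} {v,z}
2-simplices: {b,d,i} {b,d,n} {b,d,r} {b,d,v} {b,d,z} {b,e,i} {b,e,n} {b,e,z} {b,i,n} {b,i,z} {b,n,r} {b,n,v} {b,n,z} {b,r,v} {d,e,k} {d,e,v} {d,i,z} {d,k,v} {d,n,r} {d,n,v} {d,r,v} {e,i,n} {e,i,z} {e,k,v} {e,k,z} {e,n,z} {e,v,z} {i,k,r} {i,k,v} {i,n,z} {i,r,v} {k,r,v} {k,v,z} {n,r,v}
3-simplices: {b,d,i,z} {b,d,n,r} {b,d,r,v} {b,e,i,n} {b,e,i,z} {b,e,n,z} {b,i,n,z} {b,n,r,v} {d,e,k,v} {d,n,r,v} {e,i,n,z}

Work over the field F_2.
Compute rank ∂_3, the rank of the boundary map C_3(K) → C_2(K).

n_0=9 n_1=34 n_2=34 n_3=11  [Z2]
∂1: piv[bd,be,bi,bk,bn,br,bv,bz] rk=8  ker:de,di,dk,dn,dr,dv,dz,ei,ek,en,ev,ez,ik,in,ir,iv,iz,kn,kr,kv,kz,nr,nv,nz,rv,vz
∂2: piv[bdi,bdn,bdr,bdv,bdz,bei,ben,bez,bin,biz,bnr,bnv,bnz,brv,dek,dev,dkv,ekz,evz,ikr,ikv,irv] rk=22  ker:diz,dnr,dnv,drv,ein,eiz,ekv,enz,inz,krv,kvz,nrv
∂3: piv[bdiz,bdnr,bdrv,bein,beiz,benz,binz,bnrv,dekv,dnrv] rk=10  ker:einz
rk∂_3=10

rank∂_3=10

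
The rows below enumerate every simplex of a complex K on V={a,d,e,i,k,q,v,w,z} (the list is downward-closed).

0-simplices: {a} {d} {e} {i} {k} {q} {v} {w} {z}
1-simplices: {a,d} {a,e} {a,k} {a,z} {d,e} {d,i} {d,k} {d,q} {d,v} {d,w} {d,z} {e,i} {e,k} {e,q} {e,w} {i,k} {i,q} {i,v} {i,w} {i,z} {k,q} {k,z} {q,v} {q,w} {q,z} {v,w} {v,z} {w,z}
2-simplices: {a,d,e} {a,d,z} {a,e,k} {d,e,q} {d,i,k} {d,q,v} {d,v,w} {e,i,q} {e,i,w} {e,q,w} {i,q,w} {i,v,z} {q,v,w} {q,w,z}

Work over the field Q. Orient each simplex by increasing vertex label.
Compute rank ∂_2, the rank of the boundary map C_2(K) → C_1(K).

n_0=9 n_1=28 n_2=14  [Q]
∂1: piv[ad,ae,ak,az,di,dq,dv,dw] rk=8  ker:de,dk,dz,ei,ek,eq,ew,ik,iq,iv,iw,iz,kq,kz,qv,qw,qz,vw,vz,wz
∂2: piv[ade,adz,aek,deq,dik,dqv,dvw,eiq,eiw,eqw,ivz,qvw,qwz] rk=13  ker:iqw
rk∂_2=13

rank∂_2=13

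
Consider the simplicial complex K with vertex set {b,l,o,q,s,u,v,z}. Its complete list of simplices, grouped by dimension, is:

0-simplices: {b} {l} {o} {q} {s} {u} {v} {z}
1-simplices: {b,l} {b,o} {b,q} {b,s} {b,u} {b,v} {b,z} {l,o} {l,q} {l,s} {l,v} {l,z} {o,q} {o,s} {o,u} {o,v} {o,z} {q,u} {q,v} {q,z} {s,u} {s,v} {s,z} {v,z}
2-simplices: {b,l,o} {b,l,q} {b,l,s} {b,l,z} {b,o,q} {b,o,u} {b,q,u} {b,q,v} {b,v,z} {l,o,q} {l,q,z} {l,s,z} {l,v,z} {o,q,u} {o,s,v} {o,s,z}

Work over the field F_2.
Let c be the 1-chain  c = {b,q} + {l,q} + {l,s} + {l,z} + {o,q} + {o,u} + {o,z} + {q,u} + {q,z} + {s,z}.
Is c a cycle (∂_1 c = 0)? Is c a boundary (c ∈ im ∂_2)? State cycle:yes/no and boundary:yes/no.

cycle:no boundary:no

n_0=8 n_1=24 n_2=16  [Z2]
∂1: piv[bl,bo,bq,bs,bu,bv,bz] rk=7  ker:lo,lq,ls,lv,lz,oq,os,ou,ov,oz,qu,qv,qz,su,sv,sz,vz
∂2: piv[blo,blq,bls,blz,boq,bou,bqu,bqv,bvz,lqz,lsz,lvz,osv,osz] rk=14  ker:loq,oqu
∂1c = {b} + {l} + {o} + {q}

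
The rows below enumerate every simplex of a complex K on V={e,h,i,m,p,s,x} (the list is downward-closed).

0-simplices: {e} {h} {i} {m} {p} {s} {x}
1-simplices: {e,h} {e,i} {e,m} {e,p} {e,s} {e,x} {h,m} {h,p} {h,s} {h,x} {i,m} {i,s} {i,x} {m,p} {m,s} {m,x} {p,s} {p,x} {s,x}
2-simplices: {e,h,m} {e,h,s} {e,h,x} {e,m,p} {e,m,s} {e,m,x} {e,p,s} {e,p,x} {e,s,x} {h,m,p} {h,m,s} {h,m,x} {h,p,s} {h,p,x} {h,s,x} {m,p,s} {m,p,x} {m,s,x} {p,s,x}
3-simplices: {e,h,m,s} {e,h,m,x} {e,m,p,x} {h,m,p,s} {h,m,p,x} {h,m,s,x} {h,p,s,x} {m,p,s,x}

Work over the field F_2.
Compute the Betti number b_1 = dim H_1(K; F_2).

b_1=3

n_0=7 n_1=19 n_2=19 n_3=8  [Z2]
∂1: piv[eh,ei,em,ep,es,ex] rk=6  ker:hm,hp,hs,hx,im,is,ix,mp,ms,mx,ps,px,sx
∂2: piv[ehm,ehs,ehx,emp,ems,emx,eps,epx,esx,hmp] rk=10  ker:hms,hmx,hps,hpx,hsx,mps,mpx,msx,psx
∂3: piv[ehms,ehmx,empx,hmps,hmpx,hmsx,hpsx] rk=7  ker:mpsx
b_1=(19−6)−10=3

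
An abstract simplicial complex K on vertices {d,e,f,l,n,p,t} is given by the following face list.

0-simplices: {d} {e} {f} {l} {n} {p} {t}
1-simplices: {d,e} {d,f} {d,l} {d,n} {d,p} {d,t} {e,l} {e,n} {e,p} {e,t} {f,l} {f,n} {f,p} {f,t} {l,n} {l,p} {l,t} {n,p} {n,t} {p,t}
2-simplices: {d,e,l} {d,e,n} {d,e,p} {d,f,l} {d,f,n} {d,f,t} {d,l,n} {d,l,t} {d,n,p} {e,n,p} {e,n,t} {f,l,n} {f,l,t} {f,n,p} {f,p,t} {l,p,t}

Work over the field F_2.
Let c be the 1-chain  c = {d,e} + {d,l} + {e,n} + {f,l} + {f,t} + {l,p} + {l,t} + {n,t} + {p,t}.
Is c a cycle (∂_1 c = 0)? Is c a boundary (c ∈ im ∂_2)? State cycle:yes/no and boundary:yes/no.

cycle:yes boundary:no

n_0=7 n_1=20 n_2=16  [Z2]
∂1: piv[de,df,dl,dn,dp,dt] rk=6  ker:el,en,ep,et,fl,fn,fp,ft,ln,lp,lt,np,nt,pt
∂2: piv[del,den,dep,dfl,dfn,dft,dln,dlt,dnp,ent,fnp,fpt,lpt] rk=13  ker:enp,fln,flt
∂1c = 0
c vs im∂2: residual ≠ 0 ⇒ not boundary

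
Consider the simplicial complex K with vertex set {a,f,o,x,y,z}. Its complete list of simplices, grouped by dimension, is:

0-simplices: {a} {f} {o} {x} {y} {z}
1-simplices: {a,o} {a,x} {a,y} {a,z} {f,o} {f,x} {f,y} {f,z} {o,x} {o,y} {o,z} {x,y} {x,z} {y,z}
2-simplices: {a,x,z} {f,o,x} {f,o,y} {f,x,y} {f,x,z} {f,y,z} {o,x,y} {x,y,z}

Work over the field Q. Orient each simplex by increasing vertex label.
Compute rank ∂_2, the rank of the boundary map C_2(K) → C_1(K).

rank∂_2=6

n_0=6 n_1=14 n_2=8  [Q]
∂1: piv[ao,ax,ay,az,fo] rk=5  ker:fx,fy,fz,ox,oy,oz,xy,xz,yz
∂2: piv[axz,fox,foy,fxy,fxz,fyz] rk=6  ker:oxy,xyz
rk∂_2=6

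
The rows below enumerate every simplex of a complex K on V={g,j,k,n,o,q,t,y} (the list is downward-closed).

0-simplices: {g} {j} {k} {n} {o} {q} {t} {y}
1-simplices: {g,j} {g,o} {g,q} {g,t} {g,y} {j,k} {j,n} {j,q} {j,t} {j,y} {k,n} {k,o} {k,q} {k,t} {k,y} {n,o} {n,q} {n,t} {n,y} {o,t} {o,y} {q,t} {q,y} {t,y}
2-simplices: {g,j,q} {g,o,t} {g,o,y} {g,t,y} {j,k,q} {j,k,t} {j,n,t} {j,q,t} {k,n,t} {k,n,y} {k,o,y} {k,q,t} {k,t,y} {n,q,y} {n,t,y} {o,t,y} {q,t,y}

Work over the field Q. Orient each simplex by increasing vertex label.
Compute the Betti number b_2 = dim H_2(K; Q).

n_0=8 n_1=24 n_2=17  [Q]
∂1: piv[gj,go,gq,gt,gy,jk,jn] rk=7  ker:jq,jt,jy,kn,ko,kq,kt,ky,no,nq,nt,ny,ot,oy,qt,qy,ty
∂2: piv[gjq,got,goy,gty,jkq,jkt,jnt,jqt,knt,kny,koy,kty,nqy,qty] rk=14  ker:kqt,nty,oty
b_2=(17−14)−0=3

b_2=3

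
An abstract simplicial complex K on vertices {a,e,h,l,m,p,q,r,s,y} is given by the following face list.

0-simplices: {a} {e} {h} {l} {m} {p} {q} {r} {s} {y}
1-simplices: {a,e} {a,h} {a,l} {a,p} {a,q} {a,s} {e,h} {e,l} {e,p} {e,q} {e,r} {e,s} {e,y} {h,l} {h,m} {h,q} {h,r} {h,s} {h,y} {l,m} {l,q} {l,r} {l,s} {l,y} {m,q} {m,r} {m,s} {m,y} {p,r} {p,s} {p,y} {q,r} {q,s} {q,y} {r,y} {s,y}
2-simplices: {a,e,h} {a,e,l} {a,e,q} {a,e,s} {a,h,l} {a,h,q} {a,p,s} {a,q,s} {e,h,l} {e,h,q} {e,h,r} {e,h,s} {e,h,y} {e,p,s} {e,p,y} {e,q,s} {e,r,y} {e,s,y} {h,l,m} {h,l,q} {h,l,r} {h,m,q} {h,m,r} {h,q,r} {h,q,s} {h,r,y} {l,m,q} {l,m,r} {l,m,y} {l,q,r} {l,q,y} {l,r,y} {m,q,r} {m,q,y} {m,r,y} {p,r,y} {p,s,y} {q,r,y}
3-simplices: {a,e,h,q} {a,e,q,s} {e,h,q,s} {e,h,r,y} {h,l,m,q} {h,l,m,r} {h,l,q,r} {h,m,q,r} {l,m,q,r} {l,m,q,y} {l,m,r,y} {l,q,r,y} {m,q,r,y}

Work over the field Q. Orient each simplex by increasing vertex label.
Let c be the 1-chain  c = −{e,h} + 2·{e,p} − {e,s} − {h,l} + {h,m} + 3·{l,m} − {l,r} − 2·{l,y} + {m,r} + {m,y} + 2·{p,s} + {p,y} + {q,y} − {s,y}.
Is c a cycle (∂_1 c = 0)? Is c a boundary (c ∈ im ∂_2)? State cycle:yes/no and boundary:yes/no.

n_0=10 n_1=36 n_2=38 n_3=13  [Q]
∂1: piv[ae,ah,al,ap,aq,as,er,ey,hm] rk=9  ker:eh,el,ep,eq,es,hl,hq,hr,hs,hy,lm,lq,lr,ls,ly,mq,mr,ms,my,pr,ps,py,qr,qs,qy,ry,sy
∂2: piv[aeh,ael,aeq,aes,ahl,ahq,aps,aqs,ehr,ehs,ehy,eps,epy,ery,esy,hlm,hlq,hlr,hmq,hmr,hqr,lmy,lqy,lry,pry] rk=25  ker:ehl,ehq,eqs,hqs,hry,lmq,lmr,lqr,mqr,mqy,mry,psy,qry
∂3: piv[aehq,aeqs,ehqs,ehry,hlmq,hlmr,hlqr,hmqr,lmqy,lmry,lqry] rk=11  ker:lmqr,mqry
∂1c = −{h} − {l} + 2·{m} − {p} − {q} + 2·{s}

cycle:no boundary:no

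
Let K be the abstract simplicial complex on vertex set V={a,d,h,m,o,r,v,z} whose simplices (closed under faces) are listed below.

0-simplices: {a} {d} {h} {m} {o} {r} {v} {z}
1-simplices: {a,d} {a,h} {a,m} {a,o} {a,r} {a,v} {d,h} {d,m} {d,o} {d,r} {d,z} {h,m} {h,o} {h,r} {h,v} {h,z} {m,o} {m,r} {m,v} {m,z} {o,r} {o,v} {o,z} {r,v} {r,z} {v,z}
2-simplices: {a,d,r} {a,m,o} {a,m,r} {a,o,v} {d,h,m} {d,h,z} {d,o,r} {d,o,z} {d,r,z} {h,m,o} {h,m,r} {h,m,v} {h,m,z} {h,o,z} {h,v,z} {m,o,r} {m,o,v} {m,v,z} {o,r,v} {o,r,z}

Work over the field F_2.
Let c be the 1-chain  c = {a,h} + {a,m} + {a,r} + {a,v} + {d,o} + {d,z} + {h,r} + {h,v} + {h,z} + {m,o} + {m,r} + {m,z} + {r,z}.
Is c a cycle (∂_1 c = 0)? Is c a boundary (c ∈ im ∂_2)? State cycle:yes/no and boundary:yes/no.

n_0=8 n_1=26 n_2=20  [Z2]
∂1: piv[ad,ah,am,ao,ar,av,dz] rk=7  ker:dh,dm,do,dr,hm,ho,hr,hv,hz,mo,mr,mv,mz,or,ov,oz,rv,rz,vz
∂2: piv[adr,amo,amr,aov,dhm,dhz,dor,doz,drz,hmo,hmr,hmv,hmz,hoz,hvz,mor,mov,orv] rk=18  ker:mvz,orz
∂1c = 0
c vs im∂2: residual ≠ 0 ⇒ not boundary

cycle:yes boundary:no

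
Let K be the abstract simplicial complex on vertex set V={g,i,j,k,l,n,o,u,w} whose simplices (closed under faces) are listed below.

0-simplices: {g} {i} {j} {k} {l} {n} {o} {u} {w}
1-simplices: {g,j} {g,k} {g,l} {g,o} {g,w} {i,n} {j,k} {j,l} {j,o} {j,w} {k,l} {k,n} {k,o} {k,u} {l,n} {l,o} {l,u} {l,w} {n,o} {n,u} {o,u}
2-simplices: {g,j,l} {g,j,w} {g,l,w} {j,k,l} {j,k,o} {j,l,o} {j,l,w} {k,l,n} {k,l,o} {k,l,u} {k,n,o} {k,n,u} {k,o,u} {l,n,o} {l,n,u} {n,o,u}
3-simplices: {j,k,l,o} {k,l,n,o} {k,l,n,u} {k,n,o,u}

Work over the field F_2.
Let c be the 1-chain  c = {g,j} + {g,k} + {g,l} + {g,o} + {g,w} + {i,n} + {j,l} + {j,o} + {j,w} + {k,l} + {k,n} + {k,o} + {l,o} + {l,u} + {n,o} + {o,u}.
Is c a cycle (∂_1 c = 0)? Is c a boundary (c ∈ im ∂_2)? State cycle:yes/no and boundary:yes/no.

n_0=9 n_1=21 n_2=16 n_3=4  [Z2]
∂1: piv[gj,gk,gl,go,gw,in,kn,ku] rk=8  ker:jk,jl,jo,jw,kl,ko,ln,lo,lu,lw,no,nu,ou
∂2: piv[gjl,gjw,glw,jkl,jko,jlo,kln,klu,kno,knu,kou] rk=11  ker:jlw,klo,lno,lnu,nou
∂3: piv[jklo,klno,klnu,knou] rk=4
∂1c = {g} + {i} + {l} + {n}

cycle:no boundary:no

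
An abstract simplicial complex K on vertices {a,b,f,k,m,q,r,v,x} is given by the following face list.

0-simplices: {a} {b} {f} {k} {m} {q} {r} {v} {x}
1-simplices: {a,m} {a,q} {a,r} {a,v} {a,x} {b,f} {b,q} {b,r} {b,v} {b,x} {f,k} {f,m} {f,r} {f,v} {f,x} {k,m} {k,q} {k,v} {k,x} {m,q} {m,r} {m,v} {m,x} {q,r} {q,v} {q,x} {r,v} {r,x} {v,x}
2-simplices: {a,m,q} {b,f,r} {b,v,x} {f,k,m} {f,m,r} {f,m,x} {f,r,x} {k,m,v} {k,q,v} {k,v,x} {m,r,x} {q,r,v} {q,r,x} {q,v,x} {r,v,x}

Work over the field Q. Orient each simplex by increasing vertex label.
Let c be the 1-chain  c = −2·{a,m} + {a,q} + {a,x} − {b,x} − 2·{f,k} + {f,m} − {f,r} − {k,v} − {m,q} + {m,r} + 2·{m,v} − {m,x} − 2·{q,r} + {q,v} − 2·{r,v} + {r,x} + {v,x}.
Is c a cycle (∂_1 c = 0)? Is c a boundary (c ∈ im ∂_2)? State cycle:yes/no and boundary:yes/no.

cycle:no boundary:no

n_0=9 n_1=29 n_2=15  [Q]
∂1: piv[am,aq,ar,av,ax,bf,bq,fk] rk=8  ker:br,bv,bx,fm,fr,fv,fx,km,kq,kv,kx,mq,mr,mv,mx,qr,qv,qx,rv,rx,vx
∂2: piv[amq,bfr,bvx,fkm,fmr,fmx,frx,kmv,kqv,kvx,qrv,qrx,qvx] rk=13  ker:mrx,rvx
∂1c = {b} + 2·{f} − {k} − 2·{m} + {q} − {r} − {v} + {x}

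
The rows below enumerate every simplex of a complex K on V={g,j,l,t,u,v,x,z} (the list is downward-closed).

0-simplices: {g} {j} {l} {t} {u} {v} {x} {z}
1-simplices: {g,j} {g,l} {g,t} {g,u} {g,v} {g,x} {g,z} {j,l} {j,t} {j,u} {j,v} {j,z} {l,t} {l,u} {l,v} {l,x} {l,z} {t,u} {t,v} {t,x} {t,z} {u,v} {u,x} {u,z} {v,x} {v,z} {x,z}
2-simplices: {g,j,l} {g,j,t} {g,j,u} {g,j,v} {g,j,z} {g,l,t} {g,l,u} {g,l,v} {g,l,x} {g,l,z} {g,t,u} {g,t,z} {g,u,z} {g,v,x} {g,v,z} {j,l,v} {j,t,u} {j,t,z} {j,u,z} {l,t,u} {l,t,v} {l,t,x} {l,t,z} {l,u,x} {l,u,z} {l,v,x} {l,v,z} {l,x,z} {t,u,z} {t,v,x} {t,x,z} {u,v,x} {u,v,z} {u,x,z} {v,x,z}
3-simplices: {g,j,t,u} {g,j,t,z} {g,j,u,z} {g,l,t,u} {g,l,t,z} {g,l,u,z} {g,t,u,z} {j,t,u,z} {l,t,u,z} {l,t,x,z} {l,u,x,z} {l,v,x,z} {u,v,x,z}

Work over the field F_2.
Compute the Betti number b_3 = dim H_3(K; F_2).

b_3=2

n_0=8 n_1=27 n_2=35 n_3=13  [Z2]
∂1: piv[gj,gl,gt,gu,gv,gx,gz] rk=7  ker:jl,jt,ju,jv,jz,lt,lu,lv,lx,lz,tu,tv,tx,tz,uv,ux,uz,vx,vz,xz
∂2: piv[gjl,gjt,gju,gjv,gjz,glt,glu,glv,glx,glz,gtu,gtz,guz,gvx,gvz,ltv,ltx,lux,lxz,uvx] rk=20  ker:jlv,jtu,jtz,juz,ltu,ltz,luz,lvx,lvz,tuz,tvx,txz,uvz,uxz,vxz
∂3: piv[gjtu,gjtz,gjuz,gltu,gltz,gluz,gtuz,ltxz,luxz,lvxz,uvxz] rk=11  ker:jtuz,ltuz
b_3=(13−11)−0=2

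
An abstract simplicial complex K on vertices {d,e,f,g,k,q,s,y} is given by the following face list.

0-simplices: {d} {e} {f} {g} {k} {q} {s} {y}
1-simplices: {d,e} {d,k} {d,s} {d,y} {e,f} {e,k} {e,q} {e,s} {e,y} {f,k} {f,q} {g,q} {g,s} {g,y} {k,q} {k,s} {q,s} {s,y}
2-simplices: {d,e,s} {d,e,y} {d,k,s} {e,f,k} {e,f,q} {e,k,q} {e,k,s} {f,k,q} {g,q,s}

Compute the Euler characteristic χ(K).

χ(K)=-1

n_0=8 n_1=18 n_2=9
χ=+8−18+9=-1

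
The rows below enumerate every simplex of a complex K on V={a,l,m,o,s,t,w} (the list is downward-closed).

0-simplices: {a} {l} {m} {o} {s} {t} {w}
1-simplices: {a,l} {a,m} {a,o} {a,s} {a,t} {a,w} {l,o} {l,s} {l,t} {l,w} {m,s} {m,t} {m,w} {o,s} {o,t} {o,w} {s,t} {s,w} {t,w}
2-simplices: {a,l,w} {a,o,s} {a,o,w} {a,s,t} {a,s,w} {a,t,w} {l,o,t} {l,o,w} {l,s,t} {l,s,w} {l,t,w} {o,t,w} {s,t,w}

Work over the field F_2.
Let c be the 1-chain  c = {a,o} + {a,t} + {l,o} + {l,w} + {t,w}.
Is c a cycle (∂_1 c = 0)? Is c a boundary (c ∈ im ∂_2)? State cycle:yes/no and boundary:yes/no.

n_0=7 n_1=19 n_2=13  [Z2]
∂1: piv[al,am,ao,as,at,aw] rk=6  ker:lo,ls,lt,lw,ms,mt,mw,os,ot,ow,st,sw,tw
∂2: piv[alw,aos,aow,ast,asw,atw,lot,low,lst,lsw] rk=10  ker:ltw,otw,stw
∂1c = 0
c vs im∂2: reduces to 0 ⇒ boundary

cycle:yes boundary:yes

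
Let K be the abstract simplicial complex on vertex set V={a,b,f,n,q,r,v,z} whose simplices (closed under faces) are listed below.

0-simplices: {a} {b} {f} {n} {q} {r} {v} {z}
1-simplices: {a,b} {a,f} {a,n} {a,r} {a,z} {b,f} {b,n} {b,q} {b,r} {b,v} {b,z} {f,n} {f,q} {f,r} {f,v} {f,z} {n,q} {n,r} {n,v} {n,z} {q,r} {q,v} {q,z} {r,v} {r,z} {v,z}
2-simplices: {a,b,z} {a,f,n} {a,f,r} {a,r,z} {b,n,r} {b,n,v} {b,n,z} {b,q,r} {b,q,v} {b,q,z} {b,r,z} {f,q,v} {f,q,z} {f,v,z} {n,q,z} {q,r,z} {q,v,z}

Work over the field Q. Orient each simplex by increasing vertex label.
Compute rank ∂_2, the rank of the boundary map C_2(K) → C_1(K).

n_0=8 n_1=26 n_2=17  [Q]
∂1: piv[ab,af,an,ar,az,bq,bv] rk=7  ker:bf,bn,br,bz,fn,fq,fr,fv,fz,nq,nr,nv,nz,qr,qv,qz,rv,rz,vz
∂2: piv[abz,afn,afr,arz,bnr,bnv,bnz,bqr,bqv,bqz,brz,fqv,fqz,fvz,nqz] rk=15  ker:qrz,qvz
rk∂_2=15

rank∂_2=15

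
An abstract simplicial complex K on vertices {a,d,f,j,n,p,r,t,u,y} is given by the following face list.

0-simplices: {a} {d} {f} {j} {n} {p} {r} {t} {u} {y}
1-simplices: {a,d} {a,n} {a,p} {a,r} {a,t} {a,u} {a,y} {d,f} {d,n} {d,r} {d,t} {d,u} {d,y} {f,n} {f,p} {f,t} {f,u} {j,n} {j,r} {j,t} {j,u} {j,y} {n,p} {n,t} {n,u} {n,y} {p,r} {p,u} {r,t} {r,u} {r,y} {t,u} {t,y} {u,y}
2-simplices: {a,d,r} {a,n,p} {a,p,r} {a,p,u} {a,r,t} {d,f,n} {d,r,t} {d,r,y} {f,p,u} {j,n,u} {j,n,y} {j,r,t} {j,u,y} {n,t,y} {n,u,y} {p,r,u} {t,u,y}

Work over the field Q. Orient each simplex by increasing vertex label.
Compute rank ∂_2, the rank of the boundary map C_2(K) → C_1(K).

n_0=10 n_1=34 n_2=17  [Q]
∂1: piv[ad,an,ap,ar,at,au,ay,df,jn] rk=9  ker:dn,dr,dt,du,dy,fn,fp,ft,fu,jr,jt,ju,jy,np,nt,nu,ny,pr,pu,rt,ru,ry,tu,ty,uy
∂2: piv[adr,anp,apr,apu,art,dfn,drt,dry,fpu,jnu,jny,jrt,juy,nty,pru,tuy] rk=16  ker:nuy
rk∂_2=16

rank∂_2=16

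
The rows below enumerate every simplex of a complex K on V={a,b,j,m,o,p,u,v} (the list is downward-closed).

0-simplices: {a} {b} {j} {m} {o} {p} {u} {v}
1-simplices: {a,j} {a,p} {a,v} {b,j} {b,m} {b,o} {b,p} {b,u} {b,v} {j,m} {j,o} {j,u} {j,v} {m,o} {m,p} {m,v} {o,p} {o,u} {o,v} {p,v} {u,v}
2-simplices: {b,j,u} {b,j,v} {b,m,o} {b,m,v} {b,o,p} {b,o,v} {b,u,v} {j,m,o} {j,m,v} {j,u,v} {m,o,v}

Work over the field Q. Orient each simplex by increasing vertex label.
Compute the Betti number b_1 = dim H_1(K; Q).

n_0=8 n_1=21 n_2=11  [Q]
∂1: piv[aj,ap,av,bj,bm,bo,bu] rk=7  ker:bp,bv,jm,jo,ju,jv,mo,mp,mv,op,ou,ov,pv,uv
∂2: piv[bju,bjv,bmo,bmv,bop,bov,buv,jmo,jmv] rk=9  ker:juv,mov
b_1=(21−7)−9=5

b_1=5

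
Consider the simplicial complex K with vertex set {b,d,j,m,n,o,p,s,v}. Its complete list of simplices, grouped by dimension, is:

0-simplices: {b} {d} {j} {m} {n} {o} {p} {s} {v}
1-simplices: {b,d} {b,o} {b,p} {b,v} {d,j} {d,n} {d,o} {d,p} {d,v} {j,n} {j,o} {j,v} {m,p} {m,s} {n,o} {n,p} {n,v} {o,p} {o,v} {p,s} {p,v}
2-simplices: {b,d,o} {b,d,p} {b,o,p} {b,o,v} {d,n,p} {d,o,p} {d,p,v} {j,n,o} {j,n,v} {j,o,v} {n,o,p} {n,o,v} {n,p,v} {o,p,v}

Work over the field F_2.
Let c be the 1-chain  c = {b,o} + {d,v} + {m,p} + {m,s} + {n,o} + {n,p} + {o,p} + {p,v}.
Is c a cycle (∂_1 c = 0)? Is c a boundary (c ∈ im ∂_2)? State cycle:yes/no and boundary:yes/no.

n_0=9 n_1=21 n_2=14  [Z2]
∂1: piv[bd,bo,bp,bv,dj,dn,mp,ms] rk=8  ker:do,dp,dv,jn,jo,jv,no,np,nv,op,ov,ps,pv
∂2: piv[bdo,bdp,bop,bov,dnp,dpv,jno,jnv,jov,nop,npv] rk=11  ker:dop,nov,opv
∂1c = {b} + {d} + {o} + {s}

cycle:no boundary:no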